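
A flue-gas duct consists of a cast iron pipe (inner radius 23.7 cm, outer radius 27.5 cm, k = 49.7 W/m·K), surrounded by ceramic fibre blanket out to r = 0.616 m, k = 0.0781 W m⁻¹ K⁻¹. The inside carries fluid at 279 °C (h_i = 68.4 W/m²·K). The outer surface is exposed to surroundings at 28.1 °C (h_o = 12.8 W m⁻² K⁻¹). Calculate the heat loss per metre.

Q' = 150 W/m

Treat each layer as a resistance in series:
  R'_conv,in = 1/(2πr h) = 1/(2π·0.237·68.4) = 0.009818 m·K/W
  R'_cast iron = ln(0.275/0.237)/(2πk) = 0.1487/(2π·49.7) = 4.762×10^-4 m·K/W
  R'_ceramic fibre blanket = ln(0.616/0.275)/(2πk) = 0.8065/(2π·0.0781) = 1.643 m·K/W
  R'_conv,out = 1/(2πr h) = 1/(2π·0.616·12.8) = 0.02019 m·K/W
ΣR = 0.009818 + 4.762×10^-4 + 1.643 + 0.02019 = 1.673 m·K/W
Q' = ΔT/ΣR = (279 °C − 28.1 °C)/1.673 = 150 W/m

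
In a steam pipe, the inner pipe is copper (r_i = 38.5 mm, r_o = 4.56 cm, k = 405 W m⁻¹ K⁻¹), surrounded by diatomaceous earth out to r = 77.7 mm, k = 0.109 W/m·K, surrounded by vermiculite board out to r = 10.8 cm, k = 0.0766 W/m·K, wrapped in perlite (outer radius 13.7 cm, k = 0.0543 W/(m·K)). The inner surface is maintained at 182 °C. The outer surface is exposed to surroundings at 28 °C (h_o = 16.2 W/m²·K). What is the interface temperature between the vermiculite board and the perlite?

Series thermal resistances, inner to outer:
  R'_copper = ln(0.0456/0.0385)/(2πk) = 0.1692/(2π·405) = 6.651×10^-5 m·K/W
  R'_diatomaceous earth = ln(0.0777/0.0456)/(2πk) = 0.5329/(2π·0.109) = 0.7782 m·K/W
  R'_vermiculite board = ln(0.108/0.0777)/(2πk) = 0.3293/(2π·0.0766) = 0.6842 m·K/W
  R'_perlite = ln(0.137/0.108)/(2πk) = 0.2378/(2π·0.0543) = 0.6971 m·K/W
  R'_conv,out = 1/(2πr h) = 1/(2π·0.137·16.2) = 0.07171 m·K/W
ΣR = 6.651×10^-5 + 0.7782 + 0.6842 + 0.6971 + 0.07171 = 2.231 m·K/W
Q' = ΔT/ΣR = (182 °C − 28 °C)/2.231 = 69.03 W/m
From the inner boundary to the vermiculite board/perlite interface, ΣR_partial = 1.462 m·K/W.
T_interface = T_in − Q'·ΣR_partial = 182 °C − (69.03)(1.462) = 81.1 °C

T = 81.1 °C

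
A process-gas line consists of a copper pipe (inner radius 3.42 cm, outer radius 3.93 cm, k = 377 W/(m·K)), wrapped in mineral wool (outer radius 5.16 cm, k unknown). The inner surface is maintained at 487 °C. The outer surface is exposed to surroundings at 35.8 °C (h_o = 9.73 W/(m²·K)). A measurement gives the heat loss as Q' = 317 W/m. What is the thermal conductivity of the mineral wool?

k = 0.0392 W/m·K

ΣR = ΔT/Q' = |487 − 35.8|/317 = 1.423 m·K/W
Known resistances:
  R'_copper = ln(0.0393/0.0342)/(2πk) = 0.1390/(2π·377) = 5.868×10^-5 m·K/W
  R'_conv,out = 1/(2πr h) = 1/(2π·0.0516·9.73) = 0.3170 m·K/W
R_mineral wool = ΣR − ΣR_known = 1.423 − 0.3171 = 1.106 m·K/W
ln(r₂/r₁)/(2πk) = 1.106 ⇒ k = 0.2723/(2π·1.106) = 0.0392 W/m·K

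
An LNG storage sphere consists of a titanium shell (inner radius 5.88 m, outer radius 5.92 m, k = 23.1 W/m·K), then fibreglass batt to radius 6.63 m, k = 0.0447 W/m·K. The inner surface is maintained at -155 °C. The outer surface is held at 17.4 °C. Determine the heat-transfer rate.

Q = 5350 W

Treat each layer as a resistance in series:
  R_titanium = (1/5.88 − 1/5.92)/(4πk) = 0.001149/(4π·23.1) = 3.959×10^-6 K/W
  R_fibreglass batt = (1/5.92 − 1/6.63)/(4πk) = 0.01809/(4π·0.0447) = 0.03220 K/W
ΣR = 3.959×10^-6 + 0.03220 = 0.03220 K/W
Q = ΔT/ΣR = (-155 °C − 17.4 °C)/0.03220 = -5350 W
(Negative Q ⇒ heat flows inward; heat gain = 5350 W.)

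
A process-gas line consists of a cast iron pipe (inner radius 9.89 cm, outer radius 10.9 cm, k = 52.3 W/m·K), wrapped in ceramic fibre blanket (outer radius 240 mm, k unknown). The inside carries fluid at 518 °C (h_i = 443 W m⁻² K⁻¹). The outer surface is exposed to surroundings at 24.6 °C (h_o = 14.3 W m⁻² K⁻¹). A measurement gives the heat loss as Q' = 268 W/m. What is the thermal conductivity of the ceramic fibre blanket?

k = 0.0701 W/m·K

ΣR = ΔT/Q' = |518 − 24.6|/268 = 1.841 m·K/W
Known resistances:
  R'_conv,in = 1/(2πr h) = 1/(2π·0.0989·443) = 0.003633 m·K/W
  R'_cast iron = ln(0.109/0.0989)/(2πk) = 0.09724/(2π·52.3) = 2.959×10^-4 m·K/W
  R'_conv,out = 1/(2πr h) = 1/(2π·0.240·14.3) = 0.04637 m·K/W
R_ceramic fibre blanket = ΣR − ΣR_known = 1.841 − 0.05030 = 1.791 m·K/W
ln(r₂/r₁)/(2πk) = 1.791 ⇒ k = 0.7893/(2π·1.791) = 0.0701 W/m·K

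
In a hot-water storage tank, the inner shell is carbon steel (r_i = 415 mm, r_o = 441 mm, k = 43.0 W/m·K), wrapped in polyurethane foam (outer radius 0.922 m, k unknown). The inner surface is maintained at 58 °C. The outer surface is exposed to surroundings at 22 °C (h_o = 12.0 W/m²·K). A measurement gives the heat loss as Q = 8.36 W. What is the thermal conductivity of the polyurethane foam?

k = 0.0219 W/m·K

ΣR = ΔT/Q = |58 − 22|/8.36 = 4.306 K/W
Known resistances:
  R_carbon steel = (1/0.415 − 1/0.441)/(4πk) = 0.1421/(4π·43.0) = 2.629×10^-4 K/W
  R_conv,out = 1/(4πr²h) = 1/(4π·0.922²·12.0) = 0.007801 K/W
R_polyurethane foam = ΣR − ΣR_known = 4.306 − 0.008064 = 4.298 K/W
(1/r₁−1/r₂)/(4πk) = 4.298 ⇒ k = 1.183/(4π·4.298) = 0.0219 W/m·K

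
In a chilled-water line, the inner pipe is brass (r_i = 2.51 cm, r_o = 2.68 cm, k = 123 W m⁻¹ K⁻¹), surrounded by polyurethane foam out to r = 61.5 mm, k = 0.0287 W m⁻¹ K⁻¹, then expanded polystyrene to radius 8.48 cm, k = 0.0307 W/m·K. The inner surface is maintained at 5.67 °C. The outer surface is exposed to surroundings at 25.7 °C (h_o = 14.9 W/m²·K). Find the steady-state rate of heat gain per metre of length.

Resistance network (inner→outer):
  R'_brass = ln(0.0268/0.0251)/(2πk) = 0.06553/(2π·123) = 8.480×10^-5 m·K/W
  R'_polyurethane foam = ln(0.0615/0.0268)/(2πk) = 0.8306/(2π·0.0287) = 4.606 m·K/W
  R'_expanded polystyrene = ln(0.0848/0.0615)/(2πk) = 0.3213/(2π·0.0307) = 1.665 m·K/W
  R'_conv,out = 1/(2πr h) = 1/(2π·0.0848·14.9) = 0.1260 m·K/W
ΣR = 8.480×10^-5 + 4.606 + 1.665 + 0.1260 = 6.397 m·K/W
Q' = ΔT/ΣR = (5.67 °C − 25.7 °C)/6.397 = -3.13 W/m
(Negative Q' ⇒ heat flows inward; heat gain = 3.13 W/m.)

Q' = 3.13 W/m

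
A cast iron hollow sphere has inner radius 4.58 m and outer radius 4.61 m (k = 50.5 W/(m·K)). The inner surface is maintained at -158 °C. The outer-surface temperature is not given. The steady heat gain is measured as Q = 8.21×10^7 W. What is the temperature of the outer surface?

Sum the resistances:
  R_cast iron = (1/4.58 − 1/4.61)/(4πk) = 0.001421/(4π·50.5) = 2.239×10^-6 K/W
ΣR = 2.239×10^-6 K/W
ΔT = Q·ΣR = 8.21×10^7 × 2.239×10^-6 = 183.8 K
Heat flows inward, so T_out = T_in + ΔT = -158 + 183.8 = 25.8 °C

T_out = 25.8 °C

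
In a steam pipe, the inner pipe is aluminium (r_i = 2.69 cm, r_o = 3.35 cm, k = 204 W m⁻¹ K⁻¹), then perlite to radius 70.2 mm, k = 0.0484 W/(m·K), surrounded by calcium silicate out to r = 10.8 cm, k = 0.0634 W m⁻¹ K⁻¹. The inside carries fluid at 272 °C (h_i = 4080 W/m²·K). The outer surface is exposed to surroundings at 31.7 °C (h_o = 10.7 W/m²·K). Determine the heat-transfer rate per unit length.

Q' = 65.8 W/m

Treat each layer as a resistance in series:
  R'_conv,in = 1/(2πr h) = 1/(2π·0.0269·4080) = 0.001450 m·K/W
  R'_aluminium = ln(0.0335/0.0269)/(2πk) = 0.2194/(2π·204) = 1.712×10^-4 m·K/W
  R'_perlite = ln(0.0702/0.0335)/(2πk) = 0.7398/(2π·0.0484) = 2.433 m·K/W
  R'_calcium silicate = ln(0.108/0.0702)/(2πk) = 0.4308/(2π·0.0634) = 1.081 m·K/W
  R'_conv,out = 1/(2πr h) = 1/(2π·0.108·10.7) = 0.1377 m·K/W
ΣR = 0.001450 + 1.712×10^-4 + 2.433 + 1.081 + 0.1377 = 3.653 m·K/W
Q' = ΔT/ΣR = (272 °C − 31.7 °C)/3.653 = 65.8 W/m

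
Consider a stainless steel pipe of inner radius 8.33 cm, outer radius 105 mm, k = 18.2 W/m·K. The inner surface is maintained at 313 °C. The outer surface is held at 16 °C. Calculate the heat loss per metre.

Q' = 2πk·ΔT/ln(r₂/r₁) = 2π × 18.2 × 297 / ln(0.105/0.0833) = 1.47×10^5 W/m

Q' = 147 kW/m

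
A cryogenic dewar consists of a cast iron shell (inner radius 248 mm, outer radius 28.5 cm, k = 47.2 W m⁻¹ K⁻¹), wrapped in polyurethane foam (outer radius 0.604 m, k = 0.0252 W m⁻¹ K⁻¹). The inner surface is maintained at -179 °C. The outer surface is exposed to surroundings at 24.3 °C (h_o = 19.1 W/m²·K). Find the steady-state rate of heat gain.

Series thermal resistances, inner to outer:
  R_cast iron = (1/0.248 − 1/0.285)/(4πk) = 0.5235/(4π·47.2) = 8.826×10^-4 K/W
  R_polyurethane foam = (1/0.285 − 1/0.604)/(4πk) = 1.853/(4π·0.0252) = 5.852 K/W
  R_conv,out = 1/(4πr²h) = 1/(4π·0.604²·19.1) = 0.01142 K/W
ΣR = 8.826×10^-4 + 5.852 + 0.01142 = 5.864 K/W
Q = ΔT/ΣR = (-179 °C − 24.3 °C)/5.864 = -34.7 W
(Negative Q ⇒ heat flows inward; heat gain = 34.7 W.)

Q = 34.7 W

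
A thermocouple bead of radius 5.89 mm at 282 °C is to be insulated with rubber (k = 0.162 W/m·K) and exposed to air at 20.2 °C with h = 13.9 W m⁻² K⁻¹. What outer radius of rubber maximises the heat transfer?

r_cr = 2.33 cm

For a sphere, r_cr = 2k_ins/h = 2·0.162/13.9 = 0.0233 m = 2.33 cm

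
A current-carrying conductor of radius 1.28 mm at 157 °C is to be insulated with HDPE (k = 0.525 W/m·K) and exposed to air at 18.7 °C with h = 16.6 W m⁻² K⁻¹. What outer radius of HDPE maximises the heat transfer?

For a cylinder, r_cr = k_ins/h = 0.525/16.6 = 0.0316 m = 3.16 cm

r_cr = 3.16 cm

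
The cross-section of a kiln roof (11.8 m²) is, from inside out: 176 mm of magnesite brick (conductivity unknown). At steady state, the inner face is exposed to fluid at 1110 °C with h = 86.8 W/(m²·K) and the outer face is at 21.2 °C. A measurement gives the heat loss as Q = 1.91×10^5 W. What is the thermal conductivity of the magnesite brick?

k = 3.16 W/m·K

ΣR = ΔT/Q = |1110 − 21.2|/1.91×10^5 = 0.005701 K/W
Known resistances:
  R_conv,in = 1/(hA) = 1/(86.8·11.8) = 9.763×10^-4 K/W
R_magnesite brick = ΣR − ΣR_known = 0.005701 − 9.763×10^-4 = 0.004725 K/W
L/(kA) = 0.004725 ⇒ k = 0.176/(0.004725·11.8) = 3.16 W/m·K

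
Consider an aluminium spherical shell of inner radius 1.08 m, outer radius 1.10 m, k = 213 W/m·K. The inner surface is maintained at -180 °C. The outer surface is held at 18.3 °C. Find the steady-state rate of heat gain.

Q = 31500 kW

Q = 4πk·ΔT/(1/r₁ − 1/r₂) = 4π × 213 × 198.3 / (1/1.08 − 1/1.10) = 3.15×10^7 W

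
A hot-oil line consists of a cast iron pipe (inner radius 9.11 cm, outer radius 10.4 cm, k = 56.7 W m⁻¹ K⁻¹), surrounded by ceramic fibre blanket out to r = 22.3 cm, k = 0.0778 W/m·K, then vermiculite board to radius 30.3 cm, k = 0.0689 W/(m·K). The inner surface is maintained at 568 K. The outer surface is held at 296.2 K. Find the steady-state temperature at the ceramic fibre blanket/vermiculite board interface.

Series thermal resistances, inner to outer:
  R'_cast iron = ln(0.104/0.0911)/(2πk) = 0.1324/(2π·56.7) = 3.717×10^-4 m·K/W
  R'_ceramic fibre blanket = ln(0.223/0.104)/(2πk) = 0.7628/(2π·0.0778) = 1.560 m·K/W
  R'_vermiculite board = ln(0.303/0.223)/(2πk) = 0.3066/(2π·0.0689) = 0.7081 m·K/W
ΣR = 3.717×10^-4 + 1.560 + 0.7081 = 2.268 m·K/W
Q' = ΔT/ΣR = (568 K − 296.2 K)/2.268 = 119.8 W/m
From the inner boundary to the ceramic fibre blanket/vermiculite board interface, ΣR_partial = 1.560 m·K/W.
T_interface = T_in − Q'·ΣR_partial = 568 K − (119.8)(1.560) = 381 K

T = 381 K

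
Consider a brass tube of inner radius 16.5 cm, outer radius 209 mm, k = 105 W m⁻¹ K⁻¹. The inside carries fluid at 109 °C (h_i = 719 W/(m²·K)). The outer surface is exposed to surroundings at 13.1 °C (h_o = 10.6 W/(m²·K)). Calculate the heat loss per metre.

Treat each layer as a resistance in series:
  R'_conv,in = 1/(2πr h) = 1/(2π·0.165·719) = 0.001342 m·K/W
  R'_brass = ln(0.209/0.165)/(2πk) = 0.2364/(2π·105) = 3.583×10^-4 m·K/W
  R'_conv,out = 1/(2πr h) = 1/(2π·0.209·10.6) = 0.07184 m·K/W
ΣR = 0.001342 + 3.583×10^-4 + 0.07184 = 0.07354 m·K/W
Q' = ΔT/ΣR = (109 °C − 13.1 °C)/0.07354 = 1300 W/m

Q' = 1300 W/m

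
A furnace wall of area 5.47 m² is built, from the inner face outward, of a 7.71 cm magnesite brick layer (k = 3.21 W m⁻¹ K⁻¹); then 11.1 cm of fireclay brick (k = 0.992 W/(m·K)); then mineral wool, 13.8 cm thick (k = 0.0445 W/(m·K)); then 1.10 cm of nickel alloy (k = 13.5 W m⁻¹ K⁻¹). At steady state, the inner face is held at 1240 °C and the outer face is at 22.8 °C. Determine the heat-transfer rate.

Q = 2060 W

Series thermal resistances, inner to outer:
  R_magnesite brick = L/(kA) = 0.0771/(3.21·5.47) = 0.004391 K/W
  R_fireclay brick = L/(kA) = 0.111/(0.992·5.47) = 0.02046 K/W
  R_mineral wool = L/(kA) = 0.138/(0.0445·5.47) = 0.5669 K/W
  R_nickel alloy = L/(kA) = 0.0110/(13.5·5.47) = 1.490×10^-4 K/W
ΣR = 0.004391 + 0.02046 + 0.5669 + 1.490×10^-4 = 0.5919 K/W
Q = ΔT/ΣR = (1240 °C − 22.8 °C)/0.5919 = 2060 W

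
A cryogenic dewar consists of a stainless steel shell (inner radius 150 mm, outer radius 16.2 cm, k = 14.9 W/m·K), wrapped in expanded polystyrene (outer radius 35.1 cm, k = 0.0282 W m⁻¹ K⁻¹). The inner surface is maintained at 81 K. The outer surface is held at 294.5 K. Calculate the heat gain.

Q = 22.8 W

Treat each layer as a resistance in series:
  R_stainless steel = (1/0.150 − 1/0.162)/(4πk) = 0.4938/(4π·14.9) = 0.002637 K/W
  R_expanded polystyrene = (1/0.162 − 1/0.351)/(4πk) = 3.324/(4π·0.0282) = 9.380 K/W
ΣR = 0.002637 + 9.380 = 9.383 K/W
Q = ΔT/ΣR = (81 K − 294.5 K)/9.383 = -22.8 W
(Negative Q ⇒ heat flows inward; heat gain = 22.8 W.)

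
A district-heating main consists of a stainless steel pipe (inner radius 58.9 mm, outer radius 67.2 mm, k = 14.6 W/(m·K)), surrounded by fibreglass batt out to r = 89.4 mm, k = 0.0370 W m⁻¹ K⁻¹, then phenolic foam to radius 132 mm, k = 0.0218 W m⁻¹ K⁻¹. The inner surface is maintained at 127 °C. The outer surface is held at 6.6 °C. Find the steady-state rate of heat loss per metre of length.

Treat each layer as a resistance in series:
  R'_stainless steel = ln(0.0672/0.0589)/(2πk) = 0.1318/(2π·14.6) = 0.001437 m·K/W
  R'_fibreglass batt = ln(0.0894/0.0672)/(2πk) = 0.2854/(2π·0.0370) = 1.228 m·K/W
  R'_phenolic foam = ln(0.132/0.0894)/(2πk) = 0.3897/(2π·0.0218) = 2.845 m·K/W
ΣR = 0.001437 + 1.228 + 2.845 = 4.074 m·K/W
Q' = ΔT/ΣR = (127 °C − 6.6 °C)/4.074 = 29.6 W/m

Q' = 29.6 W/m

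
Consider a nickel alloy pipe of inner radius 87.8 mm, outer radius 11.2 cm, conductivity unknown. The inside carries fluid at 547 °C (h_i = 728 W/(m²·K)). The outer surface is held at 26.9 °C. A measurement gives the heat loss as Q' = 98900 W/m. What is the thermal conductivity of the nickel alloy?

k = 14.0 W/m·K

ΣR = ΔT/Q' = |547 − 26.9|/98900 = 0.005259 m·K/W
Known resistances:
  R'_conv,in = 1/(2πr h) = 1/(2π·0.0878·728) = 0.002490 m·K/W
R_nickel alloy = ΣR − ΣR_known = 0.005259 − 0.002490 = 0.002769 m·K/W
ln(r₂/r₁)/(2πk) = 0.002769 ⇒ k = 0.2434/(2π·0.002769) = 14.0 W/m·K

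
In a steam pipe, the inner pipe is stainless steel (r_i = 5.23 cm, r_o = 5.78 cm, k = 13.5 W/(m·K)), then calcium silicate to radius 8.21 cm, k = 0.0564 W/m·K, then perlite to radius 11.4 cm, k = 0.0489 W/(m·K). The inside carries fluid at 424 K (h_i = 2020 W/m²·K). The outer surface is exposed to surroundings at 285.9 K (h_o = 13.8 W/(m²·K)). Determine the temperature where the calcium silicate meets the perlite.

T = 360.6 K

Series thermal resistances, inner to outer:
  R'_conv,in = 1/(2πr h) = 1/(2π·0.0523·2020) = 0.001506 m·K/W
  R'_stainless steel = ln(0.0578/0.0523)/(2πk) = 0.09999/(2π·13.5) = 0.001179 m·K/W
  R'_calcium silicate = ln(0.0821/0.0578)/(2πk) = 0.3509/(2π·0.0564) = 0.9903 m·K/W
  R'_perlite = ln(0.114/0.0821)/(2πk) = 0.3283/(2π·0.0489) = 1.068 m·K/W
  R'_conv,out = 1/(2πr h) = 1/(2π·0.114·13.8) = 0.1012 m·K/W
ΣR = 0.001506 + 0.001179 + 0.9903 + 1.068 + 0.1012 = 2.162 m·K/W
Q' = ΔT/ΣR = (424 K − 285.9 K)/2.162 = 63.88 W/m
From the inner boundary to the calcium silicate/perlite interface, ΣR_partial = 0.9930 m·K/W.
T_interface = T_in − Q'·ΣR_partial = 424 K − (63.88)(0.9930) = 360.6 K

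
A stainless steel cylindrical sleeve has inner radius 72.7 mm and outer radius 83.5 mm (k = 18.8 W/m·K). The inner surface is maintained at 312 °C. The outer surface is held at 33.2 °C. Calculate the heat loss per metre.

Q' = 2πk·ΔT/ln(r₂/r₁) = 2π × 18.8 × 278.8 / ln(0.0835/0.0727) = 2.38×10^5 W/m

Q' = 238 kW/m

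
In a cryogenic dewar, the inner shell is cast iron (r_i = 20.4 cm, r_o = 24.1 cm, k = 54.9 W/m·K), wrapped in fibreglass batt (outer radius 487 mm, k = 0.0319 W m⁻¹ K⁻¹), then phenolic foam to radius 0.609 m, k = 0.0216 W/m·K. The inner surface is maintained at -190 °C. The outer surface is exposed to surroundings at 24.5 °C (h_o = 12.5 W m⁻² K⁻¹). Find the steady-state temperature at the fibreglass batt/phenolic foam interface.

T = -24.1 °C

Resistance network (inner→outer):
  R_cast iron = (1/0.204 − 1/0.241)/(4πk) = 0.7526/(4π·54.9) = 0.001091 K/W
  R_fibreglass batt = (1/0.241 − 1/0.487)/(4πk) = 2.096/(4π·0.0319) = 5.229 K/W
  R_phenolic foam = (1/0.487 − 1/0.609)/(4πk) = 0.4114/(4π·0.0216) = 1.515 K/W
  R_conv,out = 1/(4πr²h) = 1/(4π·0.609²·12.5) = 0.01717 K/W
ΣR = 0.001091 + 5.229 + 1.515 + 0.01717 = 6.762 K/W
Q = ΔT/ΣR = (-190 °C − 24.5 °C)/6.762 = -31.72 W
From the inner boundary to the fibreglass batt/phenolic foam interface, ΣR_partial = 5.230 K/W.
T_interface = T_in − Q·ΣR_partial = -190 °C − (-31.72)(5.230) = -24.1 °C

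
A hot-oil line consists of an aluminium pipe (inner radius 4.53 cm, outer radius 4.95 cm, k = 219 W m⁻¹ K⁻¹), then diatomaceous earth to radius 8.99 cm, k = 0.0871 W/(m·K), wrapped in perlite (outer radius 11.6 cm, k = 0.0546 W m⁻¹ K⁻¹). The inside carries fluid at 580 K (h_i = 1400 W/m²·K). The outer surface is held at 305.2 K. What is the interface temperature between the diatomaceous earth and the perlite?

T = 416 K

Series thermal resistances, inner to outer:
  R'_conv,in = 1/(2πr h) = 1/(2π·0.0453·1400) = 0.002510 m·K/W
  R'_aluminium = ln(0.0495/0.0453)/(2πk) = 0.08867/(2π·219) = 6.444×10^-5 m·K/W
  R'_diatomaceous earth = ln(0.0899/0.0495)/(2πk) = 0.5967/(2π·0.0871) = 1.090 m·K/W
  R'_perlite = ln(0.116/0.0899)/(2πk) = 0.2549/(2π·0.0546) = 0.7430 m·K/W
ΣR = 0.002510 + 6.444×10^-5 + 1.090 + 0.7430 = 1.836 m·K/W
Q' = ΔT/ΣR = (580 K − 305.2 K)/1.836 = 149.7 W/m
From the inner boundary to the diatomaceous earth/perlite interface, ΣR_partial = 1.093 m·K/W.
T_interface = T_in − Q'·ΣR_partial = 580 K − (149.7)(1.093) = 416 K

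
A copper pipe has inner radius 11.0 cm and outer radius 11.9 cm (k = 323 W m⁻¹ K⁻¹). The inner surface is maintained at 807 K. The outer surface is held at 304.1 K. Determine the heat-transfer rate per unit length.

Q' = 13000 kW/m

Q' = 2πk·ΔT/ln(r₂/r₁) = 2π × 323 × 502.9 / ln(0.119/0.110) = 1.30×10^7 W/m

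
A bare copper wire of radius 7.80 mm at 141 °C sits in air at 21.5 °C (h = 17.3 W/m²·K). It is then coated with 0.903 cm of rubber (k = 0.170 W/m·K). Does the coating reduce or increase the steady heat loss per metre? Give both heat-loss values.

Critical radius for a cylinder: r_cr = k/h = 0.00983 m = 0.983 cm.
Outer radius after coating: r₂ = 0.00780 + 0.00903 = 0.01683 m.
r₁ < r_cr < r₂: heat loss rises to a maximum at r_cr then falls. Whether the coating helps depends on whether Q(r₂) has dropped back below Q(r₁).
Bare: R = 1/(2πr₁h) = 1.179 m·K/W; Q = 119.5/1.179 = 101 W/m.
Coated: R = R_cond + R_conv = 1.267 m·K/W; Q = 119.5/1.267 = 94.3 W/m.

reduces: 101 → 94.3 W/m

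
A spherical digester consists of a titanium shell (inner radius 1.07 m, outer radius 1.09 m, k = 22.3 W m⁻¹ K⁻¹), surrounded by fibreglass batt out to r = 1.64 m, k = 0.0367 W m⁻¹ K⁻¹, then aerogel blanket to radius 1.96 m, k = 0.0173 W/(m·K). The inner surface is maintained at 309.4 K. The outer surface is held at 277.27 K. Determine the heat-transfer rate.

Q = 28.6 W

Series thermal resistances, inner to outer:
  R_titanium = (1/1.07 − 1/1.09)/(4πk) = 0.01715/(4π·22.3) = 6.119×10^-5 K/W
  R_fibreglass batt = (1/1.09 − 1/1.64)/(4πk) = 0.3077/(4π·0.0367) = 0.6671 K/W
  R_aerogel blanket = (1/1.64 − 1/1.96)/(4πk) = 0.09955/(4π·0.0173) = 0.4579 K/W
ΣR = 6.119×10^-5 + 0.6671 + 0.4579 = 1.125 K/W
Q = ΔT/ΣR = (309.4 K − 277.27 K)/1.125 = 28.6 W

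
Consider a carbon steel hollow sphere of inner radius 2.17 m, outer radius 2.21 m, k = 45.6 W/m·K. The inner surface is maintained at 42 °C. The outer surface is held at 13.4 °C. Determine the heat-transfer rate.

Q = 4πk·ΔT/(1/r₁ − 1/r₂) = 4π × 45.6 × 28.6 / (1/2.17 − 1/2.21) = 1.96×10^6 W

Q = 1.96×10^6 W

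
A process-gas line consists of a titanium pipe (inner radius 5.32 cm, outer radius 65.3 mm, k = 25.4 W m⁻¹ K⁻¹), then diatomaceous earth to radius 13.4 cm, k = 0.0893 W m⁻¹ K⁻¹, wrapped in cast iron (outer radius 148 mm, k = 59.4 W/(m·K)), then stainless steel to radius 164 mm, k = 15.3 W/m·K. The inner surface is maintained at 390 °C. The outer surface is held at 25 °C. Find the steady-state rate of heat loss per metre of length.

Q' = 284 W/m

Series thermal resistances, inner to outer:
  R'_titanium = ln(0.0653/0.0532)/(2πk) = 0.2049/(2π·25.4) = 0.001284 m·K/W
  R'_diatomaceous earth = ln(0.134/0.0653)/(2πk) = 0.7188/(2π·0.0893) = 1.281 m·K/W
  R'_cast iron = ln(0.148/0.134)/(2πk) = 0.09937/(2π·59.4) = 2.663×10^-4 m·K/W
  R'_stainless steel = ln(0.164/0.148)/(2πk) = 0.1027/(2π·15.3) = 0.001068 m·K/W
ΣR = 0.001284 + 1.281 + 2.663×10^-4 + 0.001068 = 1.284 m·K/W
Q' = ΔT/ΣR = (390 °C − 25 °C)/1.284 = 284 W/m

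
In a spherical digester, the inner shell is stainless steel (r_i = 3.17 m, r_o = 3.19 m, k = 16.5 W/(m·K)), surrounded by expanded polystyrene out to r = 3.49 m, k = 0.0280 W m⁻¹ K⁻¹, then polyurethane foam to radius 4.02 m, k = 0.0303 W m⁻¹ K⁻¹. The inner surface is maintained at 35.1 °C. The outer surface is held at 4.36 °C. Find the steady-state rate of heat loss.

Q = 175 W

Treat each layer as a resistance in series:
  R_stainless steel = (1/3.17 − 1/3.19)/(4πk) = 0.001978/(4π·16.5) = 9.539×10^-6 K/W
  R_expanded polystyrene = (1/3.19 − 1/3.49)/(4πk) = 0.02695/(4π·0.0280) = 0.07658 K/W
  R_polyurethane foam = (1/3.49 − 1/4.02)/(4πk) = 0.03778/(4π·0.0303) = 0.09921 K/W
ΣR = 9.539×10^-6 + 0.07658 + 0.09921 = 0.1758 K/W
Q = ΔT/ΣR = (35.1 °C − 4.36 °C)/0.1758 = 175 W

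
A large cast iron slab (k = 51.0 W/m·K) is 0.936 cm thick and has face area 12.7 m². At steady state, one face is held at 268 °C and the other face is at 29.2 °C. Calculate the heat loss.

Q = kA·ΔT/L = 51.0 × 12.7 × |268 °C − 29.2 °C| / 0.00936 = 1.65×10^7 W

Q = 16500 kW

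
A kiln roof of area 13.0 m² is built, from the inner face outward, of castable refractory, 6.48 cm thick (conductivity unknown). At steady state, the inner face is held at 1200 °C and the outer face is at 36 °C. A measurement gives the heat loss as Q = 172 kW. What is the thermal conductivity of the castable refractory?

ΣR = ΔT/Q = |1200 − 36|/1.72×10^5 = 0.006767 K/W
L/(kA) = 0.006767 ⇒ k = 0.0648/(0.006767·13.0) = 0.737 W/m·K

k = 0.737 W/m·K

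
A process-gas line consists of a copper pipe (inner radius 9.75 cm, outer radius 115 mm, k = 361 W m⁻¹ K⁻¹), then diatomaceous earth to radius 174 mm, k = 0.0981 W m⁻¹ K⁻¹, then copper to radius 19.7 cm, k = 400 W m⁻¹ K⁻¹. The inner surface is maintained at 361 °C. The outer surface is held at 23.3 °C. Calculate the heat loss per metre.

Resistance network (inner→outer):
  R'_copper = ln(0.115/0.0975)/(2πk) = 0.1651/(2π·361) = 7.278×10^-5 m·K/W
  R'_diatomaceous earth = ln(0.174/0.115)/(2πk) = 0.4141/(2π·0.0981) = 0.6719 m·K/W
  R'_copper = ln(0.197/0.174)/(2πk) = 0.1241/(2π·400) = 4.940×10^-5 m·K/W
ΣR = 7.278×10^-5 + 0.6719 + 4.940×10^-5 = 0.6720 m·K/W
Q' = ΔT/ΣR = (361 °C − 23.3 °C)/0.6720 = 503 W/m

Q' = 503 W/m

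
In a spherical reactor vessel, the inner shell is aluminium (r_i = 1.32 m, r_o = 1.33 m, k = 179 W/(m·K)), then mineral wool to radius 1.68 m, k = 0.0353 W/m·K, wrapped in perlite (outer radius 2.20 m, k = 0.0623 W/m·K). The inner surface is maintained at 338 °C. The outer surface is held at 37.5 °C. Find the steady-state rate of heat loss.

Resistance network (inner→outer):
  R_aluminium = (1/1.32 − 1/1.33)/(4πk) = 0.005696/(4π·179) = 2.532×10^-6 K/W
  R_mineral wool = (1/1.33 − 1/1.68)/(4πk) = 0.1566/(4π·0.0353) = 0.3531 K/W
  R_perlite = (1/1.68 − 1/2.20)/(4πk) = 0.1407/(4π·0.0623) = 0.1797 K/W
ΣR = 2.532×10^-6 + 0.3531 + 0.1797 = 0.5328 K/W
Q = ΔT/ΣR = (338 °C − 37.5 °C)/0.5328 = 564 W

Q = 564 W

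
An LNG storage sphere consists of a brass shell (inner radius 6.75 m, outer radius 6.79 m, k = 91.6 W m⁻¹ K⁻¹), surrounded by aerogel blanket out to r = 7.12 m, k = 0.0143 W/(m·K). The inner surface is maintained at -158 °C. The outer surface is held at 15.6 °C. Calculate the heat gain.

Resistance network (inner→outer):
  R_brass = (1/6.75 − 1/6.79)/(4πk) = 8.727×10^-4/(4π·91.6) = 7.582×10^-7 K/W
  R_aerogel blanket = (1/6.79 − 1/7.12)/(4πk) = 0.006826/(4π·0.0143) = 0.03799 K/W
ΣR = 7.582×10^-7 + 0.03799 = 0.03799 K/W
Q = ΔT/ΣR = (-158 °C − 15.6 °C)/0.03799 = -4570 W
(Negative Q ⇒ heat flows inward; heat gain = 4570 W.)

Q = 4570 W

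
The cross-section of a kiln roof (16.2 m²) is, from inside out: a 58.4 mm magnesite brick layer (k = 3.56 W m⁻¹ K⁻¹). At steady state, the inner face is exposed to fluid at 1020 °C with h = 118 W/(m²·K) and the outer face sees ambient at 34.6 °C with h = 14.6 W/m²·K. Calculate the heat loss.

Q = 171 kW

Series thermal resistances, inner to outer:
  R_conv,in = 1/(hA) = 1/(118·16.2) = 5.231×10^-4 K/W
  R_magnesite brick = L/(kA) = 0.0584/(3.56·16.2) = 0.001013 K/W
  R_conv,out = 1/(hA) = 1/(14.6·16.2) = 0.004228 K/W
ΣR = 5.231×10^-4 + 0.001013 + 0.004228 = 0.005764 K/W
Q = ΔT/ΣR = (1020 °C − 34.6 °C)/0.005764 = 1.71×10^5 W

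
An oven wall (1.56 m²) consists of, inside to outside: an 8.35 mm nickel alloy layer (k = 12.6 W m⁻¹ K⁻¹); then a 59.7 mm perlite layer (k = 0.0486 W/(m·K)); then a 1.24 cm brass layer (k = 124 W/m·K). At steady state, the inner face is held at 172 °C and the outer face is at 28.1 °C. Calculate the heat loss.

Resistance network (inner→outer):
  R_nickel alloy = L/(kA) = 0.00835/(12.6·1.56) = 4.248×10^-4 K/W
  R_perlite = L/(kA) = 0.0597/(0.0486·1.56) = 0.7874 K/W
  R_brass = L/(kA) = 0.0124/(124·1.56) = 6.410×10^-5 K/W
ΣR = 4.248×10^-4 + 0.7874 + 6.410×10^-5 = 0.7879 K/W
Q = ΔT/ΣR = (172 °C − 28.1 °C)/0.7879 = 183 W

Q = 183 W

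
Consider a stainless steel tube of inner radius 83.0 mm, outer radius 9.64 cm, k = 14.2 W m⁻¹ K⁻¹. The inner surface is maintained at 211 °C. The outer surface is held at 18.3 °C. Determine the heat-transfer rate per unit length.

Q' = 2πk·ΔT/ln(r₂/r₁) = 2π × 14.2 × 192.7 / ln(0.0964/0.0830) = 1.15×10^5 W/m

Q' = 1.15×10^5 W/m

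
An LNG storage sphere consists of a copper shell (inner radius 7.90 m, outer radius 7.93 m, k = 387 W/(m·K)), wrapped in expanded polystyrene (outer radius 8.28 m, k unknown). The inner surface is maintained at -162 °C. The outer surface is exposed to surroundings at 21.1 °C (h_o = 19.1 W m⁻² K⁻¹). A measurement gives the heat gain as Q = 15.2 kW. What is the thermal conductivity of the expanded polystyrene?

ΣR = ΔT/Q = |-162 − 21.1|/15200 = 0.01205 K/W
Known resistances:
  R_copper = (1/7.90 − 1/7.93)/(4πk) = 4.789×10^-4/(4π·387) = 9.847×10^-8 K/W
  R_conv,out = 1/(4πr²h) = 1/(4π·8.28²·19.1) = 6.077×10^-5 K/W
R_expanded polystyrene = ΣR − ΣR_known = 0.01205 − 6.087×10^-5 = 0.01199 K/W
(1/r₁−1/r₂)/(4πk) = 0.01199 ⇒ k = 0.005330/(4π·0.01199) = 0.0354 W/m·K

k = 0.0354 W/m·K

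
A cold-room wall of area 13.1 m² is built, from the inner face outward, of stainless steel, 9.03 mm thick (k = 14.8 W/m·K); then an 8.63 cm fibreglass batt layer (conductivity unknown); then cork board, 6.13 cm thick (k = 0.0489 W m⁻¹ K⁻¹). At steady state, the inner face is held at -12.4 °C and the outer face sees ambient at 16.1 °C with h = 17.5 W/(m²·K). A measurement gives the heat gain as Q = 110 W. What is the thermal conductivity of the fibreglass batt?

ΣR = ΔT/Q = |-12.4 − 16.1|/110 = 0.2591 K/W
Known resistances:
  R_stainless steel = L/(kA) = 0.00903/(14.8·13.1) = 4.658×10^-5 K/W
  R_cork board = L/(kA) = 0.0613/(0.0489·13.1) = 0.09569 K/W
  R_conv,out = 1/(hA) = 1/(17.5·13.1) = 0.004362 K/W
R_fibreglass batt = ΣR − ΣR_known = 0.2591 − 0.1001 = 0.1590 K/W
L/(kA) = 0.1590 ⇒ k = 0.0863/(0.1590·13.1) = 0.0414 W/m·K

k = 0.0414 W/m·K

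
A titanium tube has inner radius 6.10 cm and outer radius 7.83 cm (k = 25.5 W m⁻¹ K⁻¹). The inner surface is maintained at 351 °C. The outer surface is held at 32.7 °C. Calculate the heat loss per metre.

Q' = 204 kW/m

Q' = 2πk·ΔT/ln(r₂/r₁) = 2π × 25.5 × 318.3 / ln(0.0783/0.0610) = 2.04×10^5 W/m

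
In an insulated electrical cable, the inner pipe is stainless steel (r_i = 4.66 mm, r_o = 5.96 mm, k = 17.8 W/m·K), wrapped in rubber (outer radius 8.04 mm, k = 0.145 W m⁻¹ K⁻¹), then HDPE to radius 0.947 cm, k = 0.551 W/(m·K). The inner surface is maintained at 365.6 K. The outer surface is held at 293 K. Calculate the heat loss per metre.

Q' = 192 W/m

Resistance network (inner→outer):
  R'_stainless steel = ln(0.00596/0.00466)/(2πk) = 0.2461/(2π·17.8) = 0.002200 m·K/W
  R'_rubber = ln(0.00804/0.00596)/(2πk) = 0.2994/(2π·0.145) = 0.3286 m·K/W
  R'_HDPE = ln(0.00947/0.00804)/(2πk) = 0.1637/(2π·0.551) = 0.04728 m·K/W
ΣR = 0.002200 + 0.3286 + 0.04728 = 0.3781 m·K/W
Q' = ΔT/ΣR = (365.6 K − 293 K)/0.3781 = 192 W/m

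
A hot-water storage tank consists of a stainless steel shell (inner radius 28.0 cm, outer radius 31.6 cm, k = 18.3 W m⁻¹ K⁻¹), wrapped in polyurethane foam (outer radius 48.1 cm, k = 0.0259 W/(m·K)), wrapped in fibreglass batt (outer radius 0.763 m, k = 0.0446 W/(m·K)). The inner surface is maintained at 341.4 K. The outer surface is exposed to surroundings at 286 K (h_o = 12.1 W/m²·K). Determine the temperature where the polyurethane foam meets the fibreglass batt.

Series thermal resistances, inner to outer:
  R_stainless steel = (1/0.280 − 1/0.316)/(4πk) = 0.4069/(4π·18.3) = 0.001769 K/W
  R_polyurethane foam = (1/0.316 − 1/0.481)/(4πk) = 1.086/(4π·0.0259) = 3.335 K/W
  R_fibreglass batt = (1/0.481 − 1/0.763)/(4πk) = 0.7684/(4π·0.0446) = 1.371 K/W
  R_conv,out = 1/(4πr²h) = 1/(4π·0.763²·12.1) = 0.01130 K/W
ΣR = 0.001769 + 3.335 + 1.371 + 0.01130 = 4.719 K/W
Q = ΔT/ΣR = (341.4 K − 286 K)/4.719 = 11.74 W
From the inner boundary to the polyurethane foam/fibreglass batt interface, ΣR_partial = 3.337 K/W.
T_interface = T_in − Q·ΣR_partial = 341.4 K − (11.74)(3.337) = 302.2 K

T = 302.2 K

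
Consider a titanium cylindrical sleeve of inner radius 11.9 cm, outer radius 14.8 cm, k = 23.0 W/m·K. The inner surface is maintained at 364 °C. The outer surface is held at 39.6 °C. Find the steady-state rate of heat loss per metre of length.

Q' = 215 kW/m

Q' = 2πk·ΔT/ln(r₂/r₁) = 2π × 23.0 × 324.4 / ln(0.148/0.119) = 2.15×10^5 W/m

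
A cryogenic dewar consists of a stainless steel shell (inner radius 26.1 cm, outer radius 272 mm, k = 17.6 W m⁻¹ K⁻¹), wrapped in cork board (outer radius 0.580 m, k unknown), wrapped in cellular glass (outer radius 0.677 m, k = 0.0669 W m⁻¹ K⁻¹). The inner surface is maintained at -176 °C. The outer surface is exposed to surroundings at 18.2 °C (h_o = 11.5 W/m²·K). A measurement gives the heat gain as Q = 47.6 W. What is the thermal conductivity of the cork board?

k = 0.0412 W/m·K

ΣR = ΔT/Q = |-176 − 18.2|/47.6 = 4.080 K/W
Known resistances:
  R_stainless steel = (1/0.261 − 1/0.272)/(4πk) = 0.1549/(4π·17.6) = 7.006×10^-4 K/W
  R_cellular glass = (1/0.580 − 1/0.677)/(4πk) = 0.2470/(4π·0.0669) = 0.2938 K/W
  R_conv,out = 1/(4πr²h) = 1/(4π·0.677²·11.5) = 0.01510 K/W
R_cork board = ΣR − ΣR_known = 4.080 − 0.3096 = 3.770 K/W
(1/r₁−1/r₂)/(4πk) = 3.770 ⇒ k = 1.952/(4π·3.770) = 0.0412 W/m·K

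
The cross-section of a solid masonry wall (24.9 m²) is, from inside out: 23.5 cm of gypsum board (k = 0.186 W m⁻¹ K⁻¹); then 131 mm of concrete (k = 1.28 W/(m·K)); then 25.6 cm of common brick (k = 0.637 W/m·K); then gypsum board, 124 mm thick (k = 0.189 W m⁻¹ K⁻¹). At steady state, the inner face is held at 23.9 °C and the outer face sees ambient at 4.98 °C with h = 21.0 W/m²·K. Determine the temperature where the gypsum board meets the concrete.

T = 14.2 °C

Series thermal resistances, inner to outer:
  R_gypsum board = L/(kA) = 0.235/(0.186·24.9) = 0.05074 K/W
  R_concrete = L/(kA) = 0.131/(1.28·24.9) = 0.004110 K/W
  R_common brick = L/(kA) = 0.256/(0.637·24.9) = 0.01614 K/W
  R_gypsum board = L/(kA) = 0.124/(0.189·24.9) = 0.02635 K/W
  R_conv,out = 1/(hA) = 1/(21.0·24.9) = 0.001912 K/W
ΣR = 0.05074 + 0.004110 + 0.01614 + 0.02635 + 0.001912 = 0.09925 K/W
Q = ΔT/ΣR = (23.9 °C − 4.98 °C)/0.09925 = 190.6 W
From the inner boundary to the gypsum board/concrete interface, ΣR_partial = 0.05074 K/W.
T_interface = T_in − Q·ΣR_partial = 23.9 °C − (190.6)(0.05074) = 14.2 °C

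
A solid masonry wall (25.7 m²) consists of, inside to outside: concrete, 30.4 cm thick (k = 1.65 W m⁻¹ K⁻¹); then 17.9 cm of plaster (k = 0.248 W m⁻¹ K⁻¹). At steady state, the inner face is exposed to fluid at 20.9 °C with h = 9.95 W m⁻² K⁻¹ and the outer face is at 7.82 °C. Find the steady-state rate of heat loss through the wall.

Resistance network (inner→outer):
  R_conv,in = 1/(hA) = 1/(9.95·25.7) = 0.003911 K/W
  R_concrete = L/(kA) = 0.304/(1.65·25.7) = 0.007169 K/W
  R_plaster = L/(kA) = 0.179/(0.248·25.7) = 0.02808 K/W
ΣR = 0.003911 + 0.007169 + 0.02808 = 0.03916 K/W
Q = ΔT/ΣR = (20.9 °C − 7.82 °C)/0.03916 = 334 W

Q = 334 W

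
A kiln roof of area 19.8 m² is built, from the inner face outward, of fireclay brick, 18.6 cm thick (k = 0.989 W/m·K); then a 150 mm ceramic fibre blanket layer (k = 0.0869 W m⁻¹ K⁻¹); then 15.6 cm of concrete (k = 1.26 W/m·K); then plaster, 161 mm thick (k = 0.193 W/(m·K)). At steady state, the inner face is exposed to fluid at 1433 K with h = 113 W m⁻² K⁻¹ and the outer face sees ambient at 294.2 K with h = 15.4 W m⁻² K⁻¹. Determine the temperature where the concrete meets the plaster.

T = 642 K

Treat each layer as a resistance in series:
  R_conv,in = 1/(hA) = 1/(113·19.8) = 4.469×10^-4 K/W
  R_fireclay brick = L/(kA) = 0.186/(0.989·19.8) = 0.009498 K/W
  R_ceramic fibre blanket = L/(kA) = 0.150/(0.0869·19.8) = 0.08718 K/W
  R_concrete = L/(kA) = 0.156/(1.26·19.8) = 0.006253 K/W
  R_plaster = L/(kA) = 0.161/(0.193·19.8) = 0.04213 K/W
  R_conv,out = 1/(hA) = 1/(15.4·19.8) = 0.003280 K/W
ΣR = 4.469×10^-4 + 0.009498 + 0.08718 + 0.006253 + 0.04213 + 0.003280 = 0.1488 K/W
Q = ΔT/ΣR = (1433 K − 294.2 K)/0.1488 = 7653 W
From the inner boundary to the concrete/plaster interface, ΣR_partial = 0.1034 K/W.
T_interface = T_in − Q·ΣR_partial = 1433 K − (7653)(0.1034) = 642 K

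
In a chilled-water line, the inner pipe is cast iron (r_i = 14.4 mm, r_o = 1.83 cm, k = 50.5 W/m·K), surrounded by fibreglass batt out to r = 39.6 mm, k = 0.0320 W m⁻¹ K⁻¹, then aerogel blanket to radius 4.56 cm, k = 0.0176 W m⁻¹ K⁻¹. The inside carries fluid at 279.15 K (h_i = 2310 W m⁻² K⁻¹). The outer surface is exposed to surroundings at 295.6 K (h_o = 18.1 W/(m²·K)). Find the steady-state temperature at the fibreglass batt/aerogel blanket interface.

Series thermal resistances, inner to outer:
  R'_conv,in = 1/(2πr h) = 1/(2π·0.0144·2310) = 0.004785 m·K/W
  R'_cast iron = ln(0.0183/0.0144)/(2πk) = 0.2397/(2π·50.5) = 7.553×10^-4 m·K/W
  R'_fibreglass batt = ln(0.0396/0.0183)/(2πk) = 0.7719/(2π·0.0320) = 3.839 m·K/W
  R'_aerogel blanket = ln(0.0456/0.0396)/(2πk) = 0.1411/(2π·0.0176) = 1.276 m·K/W
  R'_conv,out = 1/(2πr h) = 1/(2π·0.0456·18.1) = 0.1928 m·K/W
ΣR = 0.004785 + 7.553×10^-4 + 3.839 + 1.276 + 0.1928 = 5.313 m·K/W
Q' = ΔT/ΣR = (279.15 K − 295.6 K)/5.313 = -3.096 W/m
From the inner boundary to the fibreglass batt/aerogel blanket interface, ΣR_partial = 3.845 m·K/W.
T_interface = T_in − Q'·ΣR_partial = 279.15 K − (-3.096)(3.845) = 291.1 K

T = 291.1 K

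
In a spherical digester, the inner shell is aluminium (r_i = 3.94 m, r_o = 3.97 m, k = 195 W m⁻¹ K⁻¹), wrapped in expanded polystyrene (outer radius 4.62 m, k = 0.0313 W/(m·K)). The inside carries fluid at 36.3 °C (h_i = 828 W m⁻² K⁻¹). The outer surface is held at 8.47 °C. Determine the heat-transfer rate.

Q = 309 W

Resistance network (inner→outer):
  R_conv,in = 1/(4πr²h) = 1/(4π·3.94²·828) = 6.191×10^-6 K/W
  R_aluminium = (1/3.94 − 1/3.97)/(4πk) = 0.001918/(4π·195) = 7.827×10^-7 K/W
  R_expanded polystyrene = (1/3.97 − 1/4.62)/(4πk) = 0.03544/(4π·0.0313) = 0.09010 K/W
ΣR = 6.191×10^-6 + 7.827×10^-7 + 0.09010 = 0.09011 K/W
Q = ΔT/ΣR = (36.3 °C − 8.47 °C)/0.09011 = 309 W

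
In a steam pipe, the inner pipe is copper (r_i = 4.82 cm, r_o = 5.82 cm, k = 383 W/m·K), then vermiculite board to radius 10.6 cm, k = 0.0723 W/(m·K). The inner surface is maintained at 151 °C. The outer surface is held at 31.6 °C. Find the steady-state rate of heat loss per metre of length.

Q' = 90.5 W/m

Series thermal resistances, inner to outer:
  R'_copper = ln(0.0582/0.0482)/(2πk) = 0.1885/(2π·383) = 7.834×10^-5 m·K/W
  R'_vermiculite board = ln(0.106/0.0582)/(2πk) = 0.5996/(2π·0.0723) = 1.320 m·K/W
ΣR = 7.834×10^-5 + 1.320 = 1.320 m·K/W
Q' = ΔT/ΣR = (151 °C − 31.6 °C)/1.320 = 90.5 W/m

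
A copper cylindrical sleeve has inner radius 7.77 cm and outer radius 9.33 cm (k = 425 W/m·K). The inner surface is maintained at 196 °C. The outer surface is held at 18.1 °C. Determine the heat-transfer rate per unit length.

Q' = 2600 kW/m

Q' = 2πk·ΔT/ln(r₂/r₁) = 2π × 425 × 177.9 / ln(0.0933/0.0777) = 2.60×10^6 W/m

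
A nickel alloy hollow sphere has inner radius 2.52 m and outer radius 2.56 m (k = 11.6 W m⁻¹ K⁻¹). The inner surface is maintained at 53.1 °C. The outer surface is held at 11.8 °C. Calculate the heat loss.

Q = 971 kW

Q = 4πk·ΔT/(1/r₁ − 1/r₂) = 4π × 11.6 × 41.3 / (1/2.52 − 1/2.56) = 9.71×10^5 W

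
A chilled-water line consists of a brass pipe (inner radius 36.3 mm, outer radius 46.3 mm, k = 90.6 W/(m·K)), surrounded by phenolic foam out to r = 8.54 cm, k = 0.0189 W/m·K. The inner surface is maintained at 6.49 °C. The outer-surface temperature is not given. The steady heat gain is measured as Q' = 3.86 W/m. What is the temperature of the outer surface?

Series resistances:
  R'_brass = ln(0.0463/0.0363)/(2πk) = 0.2433/(2π·90.6) = 4.274×10^-4 m·K/W
  R'_phenolic foam = ln(0.0854/0.0463)/(2πk) = 0.6122/(2π·0.0189) = 5.155 m·K/W
ΣR = 5.156 m·K/W
ΔT = Q'·ΣR = 3.86 × 5.156 = 19.90 K
Heat flows inward, so T_out = T_in + ΔT = 6.49 + 19.90 = 26.4 °C

T_out = 26.4 °C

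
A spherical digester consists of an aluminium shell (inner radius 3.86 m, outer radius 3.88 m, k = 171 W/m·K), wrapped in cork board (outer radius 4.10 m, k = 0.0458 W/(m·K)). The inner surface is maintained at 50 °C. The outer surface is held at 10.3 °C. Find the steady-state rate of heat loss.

Treat each layer as a resistance in series:
  R_aluminium = (1/3.86 − 1/3.88)/(4πk) = 0.001335/(4π·171) = 6.214×10^-7 K/W
  R_cork board = (1/3.88 − 1/4.10)/(4πk) = 0.01383/(4π·0.0458) = 0.02403 K/W
ΣR = 6.214×10^-7 + 0.02403 = 0.02403 K/W
Q = ΔT/ΣR = (50 °C − 10.3 °C)/0.02403 = 1650 W

Q = 1650 W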